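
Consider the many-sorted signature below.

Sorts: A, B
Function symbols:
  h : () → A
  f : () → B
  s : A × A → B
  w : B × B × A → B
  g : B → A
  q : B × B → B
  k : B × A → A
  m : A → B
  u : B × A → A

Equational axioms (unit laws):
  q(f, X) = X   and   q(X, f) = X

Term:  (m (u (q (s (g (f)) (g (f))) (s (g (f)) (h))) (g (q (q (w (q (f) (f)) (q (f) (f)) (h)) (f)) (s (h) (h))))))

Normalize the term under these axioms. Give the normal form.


1. (m (u (q (s (g (f)) (g (f))) (s (g (f)) (h))) (g (q (q (w (q (f) (f)) (q (f) (f)) (h)) (f)) (s (h) (h))))))  →  (m (u (q (s (g (f)) (g (f))) (s (g (f)) (h))) (g (q (w (q (f) (f)) (q (f) (f)) (h)) (s (h) (h))))))
2. (m (u (q (s (g (f)) (g (f))) (s (g (f)) (h))) (g (q (w (q (f) (f)) (q (f) (f)) (h)) (s (h) (h))))))  →  (m (u (q (s (g (f)) (g (f))) (s (g (f)) (h))) (g (q (w (f) (q (f) (f)) (h)) (s (h) (h))))))
3. (m (u (q (s (g (f)) (g (f))) (s (g (f)) (h))) (g (q (w (f) (q (f) (f)) (h)) (s (h) (h))))))  →  (m (u (q (s (g (f)) (g (f))) (s (g (f)) (h))) (g (q (w (f) (f) (h)) (s (h) (h))))))

normal form = (m (u (q (s (g (f)) (g (f))) (s (g (f)) (h))) (g (q (w (f) (f) (h)) (s (h) (h))))))


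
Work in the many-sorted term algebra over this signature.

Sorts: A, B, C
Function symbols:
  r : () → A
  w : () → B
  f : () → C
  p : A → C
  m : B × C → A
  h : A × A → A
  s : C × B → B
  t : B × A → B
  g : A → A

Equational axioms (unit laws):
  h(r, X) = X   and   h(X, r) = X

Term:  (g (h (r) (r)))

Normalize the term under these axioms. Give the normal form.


normal form = (g (r))

1. (g (h (r) (r)))  →  (g (r))


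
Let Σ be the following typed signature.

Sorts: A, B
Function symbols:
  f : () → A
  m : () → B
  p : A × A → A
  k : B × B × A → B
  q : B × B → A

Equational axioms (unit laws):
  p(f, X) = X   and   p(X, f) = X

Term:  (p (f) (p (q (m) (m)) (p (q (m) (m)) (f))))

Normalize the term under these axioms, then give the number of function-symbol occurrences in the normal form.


1. (p (f) (p (q (m) (m)) (p (q (m) (m)) (f))))  →  (p (q (m) (m)) (p (q (m) (m)) (f)))
2. (p (q (m) (m)) (p (q (m) (m)) (f)))  →  (p (q (m) (m)) (q (m) (m)))
normal form: (p (q (m) (m)) (q (m) (m)))

size = 7


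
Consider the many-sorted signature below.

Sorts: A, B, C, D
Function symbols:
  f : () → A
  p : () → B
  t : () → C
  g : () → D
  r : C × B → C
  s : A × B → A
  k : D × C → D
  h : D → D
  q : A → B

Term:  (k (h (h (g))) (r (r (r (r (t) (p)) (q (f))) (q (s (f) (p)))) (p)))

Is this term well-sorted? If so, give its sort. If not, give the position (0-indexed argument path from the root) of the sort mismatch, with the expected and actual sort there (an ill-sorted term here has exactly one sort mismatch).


      (g) : D
    (h (g)) : D
  (h (h (g))) : D
          (t) : C
          (p) : B
        (r (t) (p)) : C
          (f) : A
        (q (f)) : B
      (r (r (t) (p)) (q (f))) : C
          (f) : A
          (p) : B
        (s (f) (p)) : A
      (q (s (f) (p))) : B
    (r (r (r (t) (p)) (q (f))) (q (s (f) (p)))) : C
    (p) : B
  (r (r (r (r (t) (p)) (q (f))) (q (s (f) (p)))) (p)) : C
(k (h (h (g))) (r (r (r (r (t) (p)) (q (f))) (q (s (f) (p)))) (p))) : D

well-sorted; sort = D


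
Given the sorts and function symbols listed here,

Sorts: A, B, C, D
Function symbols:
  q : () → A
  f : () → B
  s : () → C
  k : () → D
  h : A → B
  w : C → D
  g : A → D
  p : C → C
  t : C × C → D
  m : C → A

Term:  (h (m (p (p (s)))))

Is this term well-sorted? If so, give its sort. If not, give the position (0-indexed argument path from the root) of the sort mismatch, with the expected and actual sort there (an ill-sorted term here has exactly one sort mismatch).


        (s) : C
      (p (s)) : C
    (p (p (s))) : C
  (m (p (p (s)))) : A
(h (m (p (p (s))))) : B

well-sorted; sort = B


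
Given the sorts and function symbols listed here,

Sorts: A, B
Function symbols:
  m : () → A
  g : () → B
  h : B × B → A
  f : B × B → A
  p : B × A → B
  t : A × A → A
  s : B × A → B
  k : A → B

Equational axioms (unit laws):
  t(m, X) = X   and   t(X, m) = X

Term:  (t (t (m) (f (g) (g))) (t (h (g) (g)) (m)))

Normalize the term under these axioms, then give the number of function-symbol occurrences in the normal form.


1. (t (t (m) (f (g) (g))) (t (h (g) (g)) (m)))  →  (t (f (g) (g)) (t (h (g) (g)) (m)))
2. (t (f (g) (g)) (t (h (g) (g)) (m)))  →  (t (f (g) (g)) (h (g) (g)))
normal form: (t (f (g) (g)) (h (g) (g)))

size = 7


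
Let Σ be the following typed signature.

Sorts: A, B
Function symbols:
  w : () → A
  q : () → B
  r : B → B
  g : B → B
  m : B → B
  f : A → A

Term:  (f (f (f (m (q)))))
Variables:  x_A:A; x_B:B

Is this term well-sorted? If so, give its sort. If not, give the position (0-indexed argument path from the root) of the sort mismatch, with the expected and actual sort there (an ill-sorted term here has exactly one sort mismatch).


        (q) : B
      (m (q)) : B
    (f (m (q))) : ✗ arg 0 at [0, 0, 0] has sort B, expected A

ill-sorted at position [0, 0, 0]: expected A, got B


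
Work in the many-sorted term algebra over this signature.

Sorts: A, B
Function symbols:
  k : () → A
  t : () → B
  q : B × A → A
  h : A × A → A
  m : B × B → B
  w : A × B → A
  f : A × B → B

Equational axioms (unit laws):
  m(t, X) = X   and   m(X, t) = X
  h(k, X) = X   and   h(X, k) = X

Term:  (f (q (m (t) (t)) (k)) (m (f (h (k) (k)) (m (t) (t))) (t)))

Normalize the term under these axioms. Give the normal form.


normal form = (f (q (t) (k)) (f (k) (t)))

1. (f (q (m (t) (t)) (k)) (m (f (h (k) (k)) (m (t) (t))) (t)))  →  (f (q (t) (k)) (m (f (h (k) (k)) (m (t) (t))) (t)))
2. (f (q (t) (k)) (m (f (h (k) (k)) (m (t) (t))) (t)))  →  (f (q (t) (k)) (f (h (k) (k)) (m (t) (t))))
3. (f (q (t) (k)) (f (h (k) (k)) (m (t) (t))))  →  (f (q (t) (k)) (f (k) (m (t) (t))))
4. (f (q (t) (k)) (f (k) (m (t) (t))))  →  (f (q (t) (k)) (f (k) (t)))


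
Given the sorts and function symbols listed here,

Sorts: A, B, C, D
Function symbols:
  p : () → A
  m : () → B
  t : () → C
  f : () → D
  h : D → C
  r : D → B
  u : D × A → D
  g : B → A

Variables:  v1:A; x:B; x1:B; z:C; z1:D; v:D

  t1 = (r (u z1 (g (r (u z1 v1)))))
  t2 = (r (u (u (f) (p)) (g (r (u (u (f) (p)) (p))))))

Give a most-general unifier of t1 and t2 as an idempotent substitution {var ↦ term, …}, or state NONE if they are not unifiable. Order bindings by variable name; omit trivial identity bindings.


{v1 ↦ (p), z1 ↦ (u (f) (p))}


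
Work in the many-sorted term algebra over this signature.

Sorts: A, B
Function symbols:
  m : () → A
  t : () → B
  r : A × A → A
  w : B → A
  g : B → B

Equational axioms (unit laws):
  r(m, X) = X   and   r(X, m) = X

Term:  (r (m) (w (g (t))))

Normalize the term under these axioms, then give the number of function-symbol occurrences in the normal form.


1. (r (m) (w (g (t))))  →  (w (g (t)))
normal form: (w (g (t)))

size = 3


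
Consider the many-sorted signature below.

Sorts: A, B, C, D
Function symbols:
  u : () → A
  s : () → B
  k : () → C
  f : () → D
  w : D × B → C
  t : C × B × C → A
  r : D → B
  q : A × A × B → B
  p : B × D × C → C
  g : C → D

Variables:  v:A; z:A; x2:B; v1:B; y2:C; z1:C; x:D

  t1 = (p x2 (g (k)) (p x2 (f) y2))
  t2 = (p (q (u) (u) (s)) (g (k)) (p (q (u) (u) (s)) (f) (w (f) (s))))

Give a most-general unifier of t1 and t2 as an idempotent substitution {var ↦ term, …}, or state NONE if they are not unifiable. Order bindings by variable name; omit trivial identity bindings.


{x2 ↦ (q (u) (u) (s)), y2 ↦ (w (f) (s))}


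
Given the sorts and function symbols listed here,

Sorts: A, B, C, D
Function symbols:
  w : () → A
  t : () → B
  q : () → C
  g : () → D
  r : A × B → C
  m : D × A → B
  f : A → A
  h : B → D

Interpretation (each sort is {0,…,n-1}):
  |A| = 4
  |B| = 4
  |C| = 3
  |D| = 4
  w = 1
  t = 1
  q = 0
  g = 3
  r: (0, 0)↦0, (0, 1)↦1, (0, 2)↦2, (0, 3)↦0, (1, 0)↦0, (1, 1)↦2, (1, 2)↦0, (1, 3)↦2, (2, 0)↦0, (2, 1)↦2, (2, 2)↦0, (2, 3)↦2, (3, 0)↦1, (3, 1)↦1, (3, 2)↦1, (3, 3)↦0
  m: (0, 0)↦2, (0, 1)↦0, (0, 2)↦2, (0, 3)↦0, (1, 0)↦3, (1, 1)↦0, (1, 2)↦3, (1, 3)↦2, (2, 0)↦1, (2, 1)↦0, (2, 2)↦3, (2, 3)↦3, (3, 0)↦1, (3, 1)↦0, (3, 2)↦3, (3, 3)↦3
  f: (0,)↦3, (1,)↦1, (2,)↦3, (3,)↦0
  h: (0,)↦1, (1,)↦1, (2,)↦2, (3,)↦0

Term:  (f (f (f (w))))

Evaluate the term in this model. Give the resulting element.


value = 1

  w = 1
  (f (w)) = f(1,) = 1
  (f (f (w))) = f(1,) = 1
  (f (f (f (w)))) = f(1,) = 1


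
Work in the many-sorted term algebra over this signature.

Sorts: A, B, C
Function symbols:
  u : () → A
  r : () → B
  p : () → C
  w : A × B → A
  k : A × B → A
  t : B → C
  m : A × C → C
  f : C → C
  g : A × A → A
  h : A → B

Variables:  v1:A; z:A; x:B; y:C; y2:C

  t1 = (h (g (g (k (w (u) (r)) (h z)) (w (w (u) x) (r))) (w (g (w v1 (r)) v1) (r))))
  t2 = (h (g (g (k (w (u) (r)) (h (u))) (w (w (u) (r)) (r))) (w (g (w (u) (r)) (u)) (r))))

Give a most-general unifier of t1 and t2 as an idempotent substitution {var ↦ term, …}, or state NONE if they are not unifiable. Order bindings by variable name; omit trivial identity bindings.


{v1 ↦ (u), x ↦ (r), z ↦ (u)}


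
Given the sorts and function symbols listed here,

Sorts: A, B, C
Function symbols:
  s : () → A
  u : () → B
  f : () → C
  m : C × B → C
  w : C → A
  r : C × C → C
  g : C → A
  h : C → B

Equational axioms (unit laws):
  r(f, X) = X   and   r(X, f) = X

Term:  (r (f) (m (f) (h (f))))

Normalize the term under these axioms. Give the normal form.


1. (r (f) (m (f) (h (f))))  →  (m (f) (h (f)))

normal form = (m (f) (h (f)))


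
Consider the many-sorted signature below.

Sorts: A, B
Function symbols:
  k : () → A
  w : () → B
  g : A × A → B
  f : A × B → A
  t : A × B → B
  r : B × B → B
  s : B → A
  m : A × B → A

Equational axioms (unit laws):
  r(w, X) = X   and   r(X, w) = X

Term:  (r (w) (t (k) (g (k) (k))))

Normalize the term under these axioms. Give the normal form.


normal form = (t (k) (g (k) (k)))

1. (r (w) (t (k) (g (k) (k))))  →  (t (k) (g (k) (k)))


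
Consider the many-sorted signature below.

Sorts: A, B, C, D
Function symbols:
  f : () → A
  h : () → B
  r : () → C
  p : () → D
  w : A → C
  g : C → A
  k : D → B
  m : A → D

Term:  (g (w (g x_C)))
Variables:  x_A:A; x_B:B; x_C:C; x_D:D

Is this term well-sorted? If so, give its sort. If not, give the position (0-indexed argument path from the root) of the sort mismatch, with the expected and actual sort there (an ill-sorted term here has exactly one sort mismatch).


      x_C : C
    (g x_C) : A
  (w (g x_C)) : C
(g (w (g x_C))) : A

well-sorted; sort = A


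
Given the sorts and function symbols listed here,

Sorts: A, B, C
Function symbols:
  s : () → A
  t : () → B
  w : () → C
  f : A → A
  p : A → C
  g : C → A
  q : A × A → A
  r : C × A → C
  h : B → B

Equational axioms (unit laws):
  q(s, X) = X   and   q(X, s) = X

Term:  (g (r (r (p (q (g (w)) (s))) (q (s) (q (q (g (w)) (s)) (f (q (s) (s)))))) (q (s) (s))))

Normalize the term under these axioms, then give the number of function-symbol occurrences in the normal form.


size = 12

1. (g (r (r (p (q (g (w)) (s))) (q (s) (q (q (g (w)) (s)) (f (q (s) (s)))))) (q (s) (s))))  →  (g (r (r (p (g (w))) (q (s) (q (q (g (w)) (s)) (f (q (s) (s)))))) (q (s) (s))))
2. (g (r (r (p (g (w))) (q (s) (q (q (g (w)) (s)) (f (q (s) (s)))))) (q (s) (s))))  →  (g (r (r (p (g (w))) (q (q (g (w)) (s)) (f (q (s) (s))))) (q (s) (s))))
3. (g (r (r (p (g (w))) (q (q (g (w)) (s)) (f (q (s) (s))))) (q (s) (s))))  →  (g (r (r (p (g (w))) (q (g (w)) (f (q (s) (s))))) (q (s) (s))))
4. (g (r (r (p (g (w))) (q (g (w)) (f (q (s) (s))))) (q (s) (s))))  →  (g (r (r (p (g (w))) (q (g (w)) (f (s)))) (q (s) (s))))
5. (g (r (r (p (g (w))) (q (g (w)) (f (s)))) (q (s) (s))))  →  (g (r (r (p (g (w))) (q (g (w)) (f (s)))) (s)))
normal form: (g (r (r (p (g (w))) (q (g (w)) (f (s)))) (s)))


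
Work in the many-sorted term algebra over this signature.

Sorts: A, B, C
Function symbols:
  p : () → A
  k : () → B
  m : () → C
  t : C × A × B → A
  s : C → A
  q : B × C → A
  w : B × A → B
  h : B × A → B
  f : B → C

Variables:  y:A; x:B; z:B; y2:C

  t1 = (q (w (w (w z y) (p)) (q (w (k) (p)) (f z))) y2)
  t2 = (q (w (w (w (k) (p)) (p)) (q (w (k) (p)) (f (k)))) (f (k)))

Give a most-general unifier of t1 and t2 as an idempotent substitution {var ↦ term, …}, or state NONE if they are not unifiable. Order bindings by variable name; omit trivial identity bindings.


{y ↦ (p), y2 ↦ (f (k)), z ↦ (k)}


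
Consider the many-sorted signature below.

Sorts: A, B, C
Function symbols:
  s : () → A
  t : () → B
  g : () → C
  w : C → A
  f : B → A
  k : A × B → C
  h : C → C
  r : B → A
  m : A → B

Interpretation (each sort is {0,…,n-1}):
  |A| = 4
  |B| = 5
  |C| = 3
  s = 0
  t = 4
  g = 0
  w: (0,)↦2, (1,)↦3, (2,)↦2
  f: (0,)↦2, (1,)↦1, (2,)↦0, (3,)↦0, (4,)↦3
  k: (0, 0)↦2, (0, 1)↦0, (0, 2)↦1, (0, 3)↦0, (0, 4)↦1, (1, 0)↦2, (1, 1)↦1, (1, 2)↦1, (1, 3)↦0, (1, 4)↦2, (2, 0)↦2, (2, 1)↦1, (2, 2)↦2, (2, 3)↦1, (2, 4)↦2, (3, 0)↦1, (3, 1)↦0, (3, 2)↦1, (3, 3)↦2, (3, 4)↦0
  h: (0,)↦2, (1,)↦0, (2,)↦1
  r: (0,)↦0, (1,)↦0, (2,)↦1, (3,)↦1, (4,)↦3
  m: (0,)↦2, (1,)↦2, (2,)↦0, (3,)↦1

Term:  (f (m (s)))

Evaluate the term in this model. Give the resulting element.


value = 0

  s = 0
  (m (s)) = m(0,) = 2
  (f (m (s))) = f(2,) = 0


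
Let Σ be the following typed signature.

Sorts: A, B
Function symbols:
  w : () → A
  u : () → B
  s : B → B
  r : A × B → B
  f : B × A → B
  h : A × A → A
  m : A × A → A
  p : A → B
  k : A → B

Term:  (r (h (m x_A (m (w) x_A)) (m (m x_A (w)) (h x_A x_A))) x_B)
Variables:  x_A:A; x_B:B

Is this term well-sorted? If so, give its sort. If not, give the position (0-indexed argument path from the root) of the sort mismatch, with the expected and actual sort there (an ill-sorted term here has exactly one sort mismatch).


well-sorted; sort = B

      x_A : A
        (w) : A
        x_A : A
      (m (w) x_A) : A
    (m x_A (m (w) x_A)) : A
        x_A : A
        (w) : A
      (m x_A (w)) : A
        x_A : A
        x_A : A
      (h x_A x_A) : A
    (m (m x_A (w)) (h x_A x_A)) : A
  (h (m x_A (m (w) x_A)) (m (m x_A (w)) (h x_A x_A))) : A
  x_B : B
(r (h (m x_A (m (w) x_A)) (m (m x_A (w)) (h x_A x_A))) x_B) : B


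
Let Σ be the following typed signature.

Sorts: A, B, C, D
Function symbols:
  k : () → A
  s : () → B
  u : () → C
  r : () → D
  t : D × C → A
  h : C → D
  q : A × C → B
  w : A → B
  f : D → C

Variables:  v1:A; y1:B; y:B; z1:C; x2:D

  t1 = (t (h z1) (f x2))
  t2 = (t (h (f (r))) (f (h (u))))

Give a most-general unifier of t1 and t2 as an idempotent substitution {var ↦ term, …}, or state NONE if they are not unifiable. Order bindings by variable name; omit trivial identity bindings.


{x2 ↦ (h (u)), z1 ↦ (f (r))}


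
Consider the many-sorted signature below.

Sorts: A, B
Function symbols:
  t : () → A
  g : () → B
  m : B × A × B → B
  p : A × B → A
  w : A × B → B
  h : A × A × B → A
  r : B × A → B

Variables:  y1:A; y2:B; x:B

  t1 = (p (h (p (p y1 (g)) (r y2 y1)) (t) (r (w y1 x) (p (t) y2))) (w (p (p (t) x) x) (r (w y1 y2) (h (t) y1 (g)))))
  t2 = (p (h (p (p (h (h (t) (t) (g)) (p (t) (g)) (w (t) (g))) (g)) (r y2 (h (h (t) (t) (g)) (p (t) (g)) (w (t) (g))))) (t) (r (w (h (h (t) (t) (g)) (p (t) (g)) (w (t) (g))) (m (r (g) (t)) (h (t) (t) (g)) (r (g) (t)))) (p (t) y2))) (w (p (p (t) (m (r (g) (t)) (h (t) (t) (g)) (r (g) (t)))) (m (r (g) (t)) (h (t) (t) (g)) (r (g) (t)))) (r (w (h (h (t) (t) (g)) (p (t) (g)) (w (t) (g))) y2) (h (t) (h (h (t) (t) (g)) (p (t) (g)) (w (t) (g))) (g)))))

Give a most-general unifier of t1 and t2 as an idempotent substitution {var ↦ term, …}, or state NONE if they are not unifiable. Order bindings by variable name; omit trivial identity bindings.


{x ↦ (m (r (g) (t)) (h (t) (t) (g)) (r (g) (t))), y1 ↦ (h (h (t) (t) (g)) (p (t) (g)) (w (t) (g)))}


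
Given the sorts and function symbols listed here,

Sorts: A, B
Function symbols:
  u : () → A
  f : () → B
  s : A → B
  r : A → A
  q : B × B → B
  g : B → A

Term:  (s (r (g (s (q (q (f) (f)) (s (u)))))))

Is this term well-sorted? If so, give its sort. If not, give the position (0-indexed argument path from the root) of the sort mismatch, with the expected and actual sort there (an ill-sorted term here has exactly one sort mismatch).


            (f) : B
            (f) : B
          (q (f) (f)) : B
            (u) : A
          (s (u)) : B
        (q (q (f) (f)) (s (u))) : B
      (s (q (q (f) (f)) (s (u)))) : ✗ arg 0 at [0, 0, 0, 0] has sort B, expected A

ill-sorted at position [0, 0, 0, 0]: expected A, got B


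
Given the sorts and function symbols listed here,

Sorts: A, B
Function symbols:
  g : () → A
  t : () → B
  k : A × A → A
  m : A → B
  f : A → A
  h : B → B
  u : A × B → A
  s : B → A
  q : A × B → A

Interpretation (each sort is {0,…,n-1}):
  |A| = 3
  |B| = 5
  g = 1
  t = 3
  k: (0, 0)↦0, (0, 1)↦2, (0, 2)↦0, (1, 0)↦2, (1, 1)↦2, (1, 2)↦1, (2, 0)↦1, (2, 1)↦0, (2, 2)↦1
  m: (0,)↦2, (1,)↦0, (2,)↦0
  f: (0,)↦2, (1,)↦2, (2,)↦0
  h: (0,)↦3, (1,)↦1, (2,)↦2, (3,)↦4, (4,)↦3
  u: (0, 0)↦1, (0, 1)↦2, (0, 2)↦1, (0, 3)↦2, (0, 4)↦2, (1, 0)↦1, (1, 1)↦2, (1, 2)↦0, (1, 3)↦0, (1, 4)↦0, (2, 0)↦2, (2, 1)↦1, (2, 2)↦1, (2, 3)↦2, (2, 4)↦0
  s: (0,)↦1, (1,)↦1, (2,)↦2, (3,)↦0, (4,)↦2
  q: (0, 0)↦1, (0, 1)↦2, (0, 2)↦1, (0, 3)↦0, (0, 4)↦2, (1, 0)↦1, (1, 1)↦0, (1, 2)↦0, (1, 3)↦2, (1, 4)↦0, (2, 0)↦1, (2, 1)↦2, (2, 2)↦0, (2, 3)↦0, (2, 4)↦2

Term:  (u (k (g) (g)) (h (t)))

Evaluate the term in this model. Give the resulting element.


value = 0

  g = 1
  g = 1
  (k (g) (g)) = k(1, 1) = 2
  t = 3
  (h (t)) = h(3,) = 4
  (u (k (g) (g)) (h (t))) = u(2, 4) = 0


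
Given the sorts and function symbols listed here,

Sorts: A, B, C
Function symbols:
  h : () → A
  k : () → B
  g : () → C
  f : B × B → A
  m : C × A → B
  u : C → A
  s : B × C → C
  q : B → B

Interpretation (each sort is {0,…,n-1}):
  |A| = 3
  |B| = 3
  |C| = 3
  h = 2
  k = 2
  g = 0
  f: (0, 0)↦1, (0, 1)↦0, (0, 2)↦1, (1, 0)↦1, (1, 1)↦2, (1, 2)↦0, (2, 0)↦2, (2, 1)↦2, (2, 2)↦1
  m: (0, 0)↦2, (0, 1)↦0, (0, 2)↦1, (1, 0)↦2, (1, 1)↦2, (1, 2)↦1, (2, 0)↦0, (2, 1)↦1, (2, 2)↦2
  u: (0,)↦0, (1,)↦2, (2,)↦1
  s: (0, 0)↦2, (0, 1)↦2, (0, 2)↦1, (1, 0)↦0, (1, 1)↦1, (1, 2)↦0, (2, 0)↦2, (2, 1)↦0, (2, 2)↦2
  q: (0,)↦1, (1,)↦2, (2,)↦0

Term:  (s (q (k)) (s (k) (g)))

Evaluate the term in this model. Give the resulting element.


  k = 2
  (q (k)) = q(2,) = 0
  k = 2
  g = 0
  (s (k) (g)) = s(2, 0) = 2
  (s (q (k)) (s (k) (g))) = s(0, 2) = 1

value = 1


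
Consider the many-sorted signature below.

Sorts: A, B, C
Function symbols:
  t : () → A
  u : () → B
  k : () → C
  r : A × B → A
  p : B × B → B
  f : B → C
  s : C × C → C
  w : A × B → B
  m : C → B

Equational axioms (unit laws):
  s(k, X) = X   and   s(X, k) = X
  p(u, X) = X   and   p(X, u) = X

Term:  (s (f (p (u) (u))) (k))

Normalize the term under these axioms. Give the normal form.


1. (s (f (p (u) (u))) (k))  →  (f (p (u) (u)))
2. (f (p (u) (u)))  →  (f (u))

normal form = (f (u))


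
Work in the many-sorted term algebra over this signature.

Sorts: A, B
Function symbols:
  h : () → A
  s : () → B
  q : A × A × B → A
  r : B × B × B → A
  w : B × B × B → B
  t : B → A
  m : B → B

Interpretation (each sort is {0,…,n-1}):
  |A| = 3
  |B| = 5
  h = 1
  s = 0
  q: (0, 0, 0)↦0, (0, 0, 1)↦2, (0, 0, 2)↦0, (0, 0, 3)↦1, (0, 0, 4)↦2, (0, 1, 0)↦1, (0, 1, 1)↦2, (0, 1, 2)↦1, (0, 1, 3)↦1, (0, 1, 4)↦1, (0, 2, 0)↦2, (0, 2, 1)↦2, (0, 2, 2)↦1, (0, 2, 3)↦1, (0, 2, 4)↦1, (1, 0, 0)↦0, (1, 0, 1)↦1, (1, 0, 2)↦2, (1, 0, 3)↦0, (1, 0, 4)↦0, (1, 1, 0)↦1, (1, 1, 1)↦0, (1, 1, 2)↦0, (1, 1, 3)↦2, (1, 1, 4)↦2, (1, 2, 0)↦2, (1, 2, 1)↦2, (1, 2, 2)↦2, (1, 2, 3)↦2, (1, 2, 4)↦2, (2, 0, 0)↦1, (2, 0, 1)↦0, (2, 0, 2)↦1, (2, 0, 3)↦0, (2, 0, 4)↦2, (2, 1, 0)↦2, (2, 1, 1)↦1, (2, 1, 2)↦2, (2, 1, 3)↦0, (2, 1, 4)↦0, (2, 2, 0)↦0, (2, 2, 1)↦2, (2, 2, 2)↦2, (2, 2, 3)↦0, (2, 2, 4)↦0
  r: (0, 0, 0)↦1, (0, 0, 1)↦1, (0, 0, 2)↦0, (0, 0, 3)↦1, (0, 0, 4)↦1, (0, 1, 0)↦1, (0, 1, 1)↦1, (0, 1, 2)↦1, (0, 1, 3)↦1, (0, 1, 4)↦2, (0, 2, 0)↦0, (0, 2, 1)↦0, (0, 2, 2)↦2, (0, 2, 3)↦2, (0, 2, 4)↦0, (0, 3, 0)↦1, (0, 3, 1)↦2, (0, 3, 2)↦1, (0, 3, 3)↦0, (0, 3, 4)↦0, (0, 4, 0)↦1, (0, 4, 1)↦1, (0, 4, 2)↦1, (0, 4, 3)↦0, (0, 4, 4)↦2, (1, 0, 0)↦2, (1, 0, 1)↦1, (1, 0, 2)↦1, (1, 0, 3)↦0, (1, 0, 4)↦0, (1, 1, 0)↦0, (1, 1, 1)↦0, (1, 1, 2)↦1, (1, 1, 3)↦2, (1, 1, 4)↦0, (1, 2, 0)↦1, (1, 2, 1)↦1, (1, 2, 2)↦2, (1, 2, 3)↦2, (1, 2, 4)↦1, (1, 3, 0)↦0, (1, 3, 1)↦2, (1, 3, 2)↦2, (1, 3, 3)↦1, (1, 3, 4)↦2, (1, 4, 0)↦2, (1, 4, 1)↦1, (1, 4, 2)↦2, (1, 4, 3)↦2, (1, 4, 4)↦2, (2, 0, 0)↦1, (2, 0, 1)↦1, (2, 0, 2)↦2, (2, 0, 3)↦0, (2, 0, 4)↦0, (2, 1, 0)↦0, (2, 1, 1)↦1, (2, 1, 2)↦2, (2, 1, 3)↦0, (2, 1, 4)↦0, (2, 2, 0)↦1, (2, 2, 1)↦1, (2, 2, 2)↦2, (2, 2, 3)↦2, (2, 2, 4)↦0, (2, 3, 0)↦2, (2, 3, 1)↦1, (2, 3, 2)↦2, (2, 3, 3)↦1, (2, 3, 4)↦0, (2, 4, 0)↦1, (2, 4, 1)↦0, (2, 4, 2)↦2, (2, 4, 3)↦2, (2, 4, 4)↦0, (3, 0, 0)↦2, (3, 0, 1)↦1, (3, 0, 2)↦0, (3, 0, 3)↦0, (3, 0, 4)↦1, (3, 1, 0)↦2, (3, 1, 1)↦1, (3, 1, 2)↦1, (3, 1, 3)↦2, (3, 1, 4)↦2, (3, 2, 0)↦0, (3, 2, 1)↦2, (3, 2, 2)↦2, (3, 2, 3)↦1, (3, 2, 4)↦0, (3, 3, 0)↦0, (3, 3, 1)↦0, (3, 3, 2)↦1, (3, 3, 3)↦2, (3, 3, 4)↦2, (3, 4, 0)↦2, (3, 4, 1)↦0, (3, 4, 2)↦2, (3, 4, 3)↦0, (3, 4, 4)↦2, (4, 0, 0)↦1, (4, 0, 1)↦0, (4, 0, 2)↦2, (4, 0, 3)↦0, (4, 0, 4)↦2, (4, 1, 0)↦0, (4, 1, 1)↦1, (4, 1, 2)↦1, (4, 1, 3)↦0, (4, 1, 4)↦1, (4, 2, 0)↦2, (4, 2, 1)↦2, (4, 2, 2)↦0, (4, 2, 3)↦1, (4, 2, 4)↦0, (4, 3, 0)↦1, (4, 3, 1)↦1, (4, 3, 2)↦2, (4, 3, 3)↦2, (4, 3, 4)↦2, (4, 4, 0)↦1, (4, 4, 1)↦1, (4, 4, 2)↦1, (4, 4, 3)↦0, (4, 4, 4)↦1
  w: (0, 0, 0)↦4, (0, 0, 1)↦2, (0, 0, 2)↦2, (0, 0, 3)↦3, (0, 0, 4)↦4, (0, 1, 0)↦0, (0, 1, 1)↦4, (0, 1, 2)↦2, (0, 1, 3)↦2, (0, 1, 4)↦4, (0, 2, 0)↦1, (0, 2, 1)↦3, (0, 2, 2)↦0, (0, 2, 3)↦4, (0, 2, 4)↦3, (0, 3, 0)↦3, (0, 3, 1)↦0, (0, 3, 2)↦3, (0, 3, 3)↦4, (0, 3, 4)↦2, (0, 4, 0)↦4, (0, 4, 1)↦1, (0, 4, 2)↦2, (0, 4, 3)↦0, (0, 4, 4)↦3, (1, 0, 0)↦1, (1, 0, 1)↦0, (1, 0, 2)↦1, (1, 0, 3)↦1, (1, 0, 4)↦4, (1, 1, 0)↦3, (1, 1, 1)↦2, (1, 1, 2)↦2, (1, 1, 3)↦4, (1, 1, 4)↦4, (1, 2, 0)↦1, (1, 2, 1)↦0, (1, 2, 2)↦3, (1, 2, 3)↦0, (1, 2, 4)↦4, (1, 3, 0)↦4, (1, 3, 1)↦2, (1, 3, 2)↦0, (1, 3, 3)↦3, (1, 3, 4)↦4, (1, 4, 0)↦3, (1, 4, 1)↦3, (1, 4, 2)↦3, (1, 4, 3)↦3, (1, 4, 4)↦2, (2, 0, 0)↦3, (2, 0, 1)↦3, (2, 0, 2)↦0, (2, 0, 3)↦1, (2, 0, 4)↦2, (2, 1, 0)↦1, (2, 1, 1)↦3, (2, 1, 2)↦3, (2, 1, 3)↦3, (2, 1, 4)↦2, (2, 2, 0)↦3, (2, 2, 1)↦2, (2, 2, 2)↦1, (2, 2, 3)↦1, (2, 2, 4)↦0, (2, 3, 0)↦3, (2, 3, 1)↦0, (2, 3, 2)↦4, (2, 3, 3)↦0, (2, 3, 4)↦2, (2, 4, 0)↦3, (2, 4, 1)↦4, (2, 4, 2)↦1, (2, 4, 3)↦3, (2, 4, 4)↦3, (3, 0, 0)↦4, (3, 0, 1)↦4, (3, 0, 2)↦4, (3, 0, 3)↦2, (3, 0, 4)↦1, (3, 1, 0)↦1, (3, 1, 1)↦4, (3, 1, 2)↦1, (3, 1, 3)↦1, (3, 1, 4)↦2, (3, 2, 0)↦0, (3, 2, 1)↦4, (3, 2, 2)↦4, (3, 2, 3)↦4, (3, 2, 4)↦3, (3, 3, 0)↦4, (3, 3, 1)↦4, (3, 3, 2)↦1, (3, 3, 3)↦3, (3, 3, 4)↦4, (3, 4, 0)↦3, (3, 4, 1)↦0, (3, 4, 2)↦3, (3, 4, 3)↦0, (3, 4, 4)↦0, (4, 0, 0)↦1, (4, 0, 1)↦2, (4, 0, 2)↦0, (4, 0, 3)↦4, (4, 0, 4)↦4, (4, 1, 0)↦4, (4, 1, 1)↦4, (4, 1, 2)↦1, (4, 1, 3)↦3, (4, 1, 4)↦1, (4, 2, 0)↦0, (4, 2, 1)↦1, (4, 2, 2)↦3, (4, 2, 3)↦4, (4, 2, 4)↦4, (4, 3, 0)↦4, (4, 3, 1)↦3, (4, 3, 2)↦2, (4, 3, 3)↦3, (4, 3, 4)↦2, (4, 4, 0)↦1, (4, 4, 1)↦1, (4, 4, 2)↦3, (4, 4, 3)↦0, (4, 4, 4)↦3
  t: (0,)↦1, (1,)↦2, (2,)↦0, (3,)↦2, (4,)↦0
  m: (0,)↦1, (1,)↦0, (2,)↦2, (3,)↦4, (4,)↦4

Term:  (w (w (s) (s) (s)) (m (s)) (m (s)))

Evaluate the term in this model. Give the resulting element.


  s = 0
  s = 0
  s = 0
  (w (s) (s) (s)) = w(0, 0, 0) = 4
  s = 0
  (m (s)) = m(0,) = 1
  s = 0
  (m (s)) = m(0,) = 1
  (w (w (s) (s) (s)) (m (s)) (m (s))) = w(4, 1, 1) = 4

value = 4


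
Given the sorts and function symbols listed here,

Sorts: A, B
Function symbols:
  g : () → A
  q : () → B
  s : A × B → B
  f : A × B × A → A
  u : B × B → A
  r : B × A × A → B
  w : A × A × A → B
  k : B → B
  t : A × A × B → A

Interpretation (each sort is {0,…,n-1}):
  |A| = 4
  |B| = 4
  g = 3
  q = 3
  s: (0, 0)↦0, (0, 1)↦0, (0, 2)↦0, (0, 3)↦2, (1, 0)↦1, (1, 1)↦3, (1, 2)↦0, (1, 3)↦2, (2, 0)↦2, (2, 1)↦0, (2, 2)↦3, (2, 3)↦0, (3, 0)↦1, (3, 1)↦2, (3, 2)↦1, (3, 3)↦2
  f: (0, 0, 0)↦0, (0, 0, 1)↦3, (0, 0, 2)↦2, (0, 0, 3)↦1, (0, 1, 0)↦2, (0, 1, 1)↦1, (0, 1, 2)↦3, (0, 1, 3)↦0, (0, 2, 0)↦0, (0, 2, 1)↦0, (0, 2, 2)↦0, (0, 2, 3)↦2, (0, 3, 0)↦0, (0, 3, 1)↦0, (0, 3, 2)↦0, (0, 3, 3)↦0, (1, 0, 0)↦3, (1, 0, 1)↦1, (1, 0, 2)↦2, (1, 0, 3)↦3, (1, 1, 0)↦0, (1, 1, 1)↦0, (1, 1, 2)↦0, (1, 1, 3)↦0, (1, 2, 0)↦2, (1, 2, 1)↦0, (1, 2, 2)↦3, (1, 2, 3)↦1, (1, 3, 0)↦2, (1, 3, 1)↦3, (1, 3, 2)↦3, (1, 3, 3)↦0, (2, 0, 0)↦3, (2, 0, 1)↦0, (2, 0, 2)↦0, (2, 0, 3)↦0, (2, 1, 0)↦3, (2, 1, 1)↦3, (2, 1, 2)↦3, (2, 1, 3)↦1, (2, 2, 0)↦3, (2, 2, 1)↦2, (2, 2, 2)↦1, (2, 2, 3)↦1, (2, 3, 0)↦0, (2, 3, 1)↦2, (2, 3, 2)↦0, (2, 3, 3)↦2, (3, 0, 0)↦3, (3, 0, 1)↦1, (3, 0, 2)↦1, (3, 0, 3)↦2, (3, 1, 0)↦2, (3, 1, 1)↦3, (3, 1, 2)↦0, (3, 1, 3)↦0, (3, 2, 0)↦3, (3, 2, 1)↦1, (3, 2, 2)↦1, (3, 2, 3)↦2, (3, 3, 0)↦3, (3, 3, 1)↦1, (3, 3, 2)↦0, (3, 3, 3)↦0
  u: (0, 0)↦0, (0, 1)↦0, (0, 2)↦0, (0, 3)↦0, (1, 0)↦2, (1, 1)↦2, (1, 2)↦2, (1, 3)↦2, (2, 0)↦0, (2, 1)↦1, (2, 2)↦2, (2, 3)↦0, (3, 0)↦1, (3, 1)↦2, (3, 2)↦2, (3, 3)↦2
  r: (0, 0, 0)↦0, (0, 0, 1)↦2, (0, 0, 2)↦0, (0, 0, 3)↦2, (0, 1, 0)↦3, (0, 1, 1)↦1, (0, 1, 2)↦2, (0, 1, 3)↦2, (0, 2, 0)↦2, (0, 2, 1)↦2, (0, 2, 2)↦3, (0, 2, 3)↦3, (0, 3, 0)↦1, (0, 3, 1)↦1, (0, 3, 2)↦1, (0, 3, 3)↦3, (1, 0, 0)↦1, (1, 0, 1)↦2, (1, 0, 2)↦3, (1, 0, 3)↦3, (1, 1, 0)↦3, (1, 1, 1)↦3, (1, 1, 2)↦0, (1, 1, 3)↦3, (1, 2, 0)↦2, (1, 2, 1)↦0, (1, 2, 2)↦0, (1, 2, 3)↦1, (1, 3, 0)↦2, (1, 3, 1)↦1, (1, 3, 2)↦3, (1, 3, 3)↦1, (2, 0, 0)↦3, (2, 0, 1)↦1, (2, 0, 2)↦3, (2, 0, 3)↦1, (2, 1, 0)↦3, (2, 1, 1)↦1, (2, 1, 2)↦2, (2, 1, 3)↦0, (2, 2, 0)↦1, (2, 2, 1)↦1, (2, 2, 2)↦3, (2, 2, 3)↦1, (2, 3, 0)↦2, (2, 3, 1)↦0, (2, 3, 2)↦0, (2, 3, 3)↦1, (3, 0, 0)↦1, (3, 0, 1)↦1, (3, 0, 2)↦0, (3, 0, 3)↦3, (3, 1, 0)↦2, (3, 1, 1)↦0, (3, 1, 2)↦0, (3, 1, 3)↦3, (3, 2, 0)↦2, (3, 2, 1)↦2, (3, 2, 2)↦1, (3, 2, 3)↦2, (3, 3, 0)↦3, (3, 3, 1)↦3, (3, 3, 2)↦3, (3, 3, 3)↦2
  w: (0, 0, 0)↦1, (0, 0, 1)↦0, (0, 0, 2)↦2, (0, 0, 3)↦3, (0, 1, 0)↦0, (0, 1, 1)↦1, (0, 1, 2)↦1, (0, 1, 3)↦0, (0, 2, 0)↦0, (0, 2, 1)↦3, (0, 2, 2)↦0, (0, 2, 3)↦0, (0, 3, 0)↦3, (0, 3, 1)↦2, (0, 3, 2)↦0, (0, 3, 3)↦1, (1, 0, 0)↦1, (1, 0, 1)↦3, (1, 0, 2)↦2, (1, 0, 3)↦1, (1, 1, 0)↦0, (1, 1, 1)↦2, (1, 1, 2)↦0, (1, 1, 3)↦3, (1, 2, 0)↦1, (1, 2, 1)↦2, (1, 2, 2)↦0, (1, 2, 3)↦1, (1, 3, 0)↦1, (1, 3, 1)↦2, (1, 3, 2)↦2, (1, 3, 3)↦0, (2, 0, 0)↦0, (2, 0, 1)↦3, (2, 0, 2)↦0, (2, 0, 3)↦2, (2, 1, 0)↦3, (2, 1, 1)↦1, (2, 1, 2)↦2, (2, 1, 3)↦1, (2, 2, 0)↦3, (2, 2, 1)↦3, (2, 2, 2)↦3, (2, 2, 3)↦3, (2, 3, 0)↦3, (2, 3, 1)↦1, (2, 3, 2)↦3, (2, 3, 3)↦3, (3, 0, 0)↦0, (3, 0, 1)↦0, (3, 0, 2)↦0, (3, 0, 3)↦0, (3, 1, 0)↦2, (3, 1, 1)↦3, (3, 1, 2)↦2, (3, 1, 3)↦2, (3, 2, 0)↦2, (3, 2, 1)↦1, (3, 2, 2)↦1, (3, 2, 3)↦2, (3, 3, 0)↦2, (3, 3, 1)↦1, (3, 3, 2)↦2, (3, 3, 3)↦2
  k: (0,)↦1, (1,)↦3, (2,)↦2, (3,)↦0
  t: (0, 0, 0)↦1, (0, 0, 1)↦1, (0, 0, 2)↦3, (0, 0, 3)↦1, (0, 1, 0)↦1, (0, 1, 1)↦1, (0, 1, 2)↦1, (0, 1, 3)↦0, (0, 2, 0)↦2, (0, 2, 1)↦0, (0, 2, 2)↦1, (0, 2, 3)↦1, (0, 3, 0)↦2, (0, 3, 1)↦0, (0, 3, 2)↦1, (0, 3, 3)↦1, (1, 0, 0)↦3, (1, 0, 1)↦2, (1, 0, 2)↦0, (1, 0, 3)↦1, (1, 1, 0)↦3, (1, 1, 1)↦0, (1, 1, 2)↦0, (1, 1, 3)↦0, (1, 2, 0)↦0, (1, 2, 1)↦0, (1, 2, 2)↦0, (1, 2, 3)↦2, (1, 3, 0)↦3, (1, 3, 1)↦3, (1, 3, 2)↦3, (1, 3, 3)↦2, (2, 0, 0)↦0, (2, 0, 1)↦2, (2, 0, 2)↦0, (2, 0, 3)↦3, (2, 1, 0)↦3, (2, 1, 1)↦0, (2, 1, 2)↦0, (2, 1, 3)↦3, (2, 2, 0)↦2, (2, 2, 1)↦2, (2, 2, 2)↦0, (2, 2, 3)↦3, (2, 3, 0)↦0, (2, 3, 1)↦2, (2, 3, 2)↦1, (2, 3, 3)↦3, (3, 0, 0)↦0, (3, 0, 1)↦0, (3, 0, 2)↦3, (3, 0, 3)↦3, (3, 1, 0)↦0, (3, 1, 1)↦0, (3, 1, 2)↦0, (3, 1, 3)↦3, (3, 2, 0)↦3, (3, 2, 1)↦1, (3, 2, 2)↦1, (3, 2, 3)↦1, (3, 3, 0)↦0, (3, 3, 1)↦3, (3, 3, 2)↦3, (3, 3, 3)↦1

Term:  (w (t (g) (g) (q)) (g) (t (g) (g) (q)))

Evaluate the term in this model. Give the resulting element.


  g = 3
  g = 3
  q = 3
  (t (g) (g) (q)) = t(3, 3, 3) = 1
  g = 3
  g = 3
  g = 3
  q = 3
  (t (g) (g) (q)) = t(3, 3, 3) = 1
  (w (t (g) (g) (q)) (g) (t (g) (g) (q))) = w(1, 3, 1) = 2

value = 2


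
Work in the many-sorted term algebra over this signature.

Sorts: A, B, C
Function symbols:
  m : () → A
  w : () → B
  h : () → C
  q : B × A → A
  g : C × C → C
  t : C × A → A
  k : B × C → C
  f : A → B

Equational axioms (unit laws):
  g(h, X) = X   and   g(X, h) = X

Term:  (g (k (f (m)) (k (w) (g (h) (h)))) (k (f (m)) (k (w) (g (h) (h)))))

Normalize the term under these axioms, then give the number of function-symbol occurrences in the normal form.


size = 13

1. (g (k (f (m)) (k (w) (g (h) (h)))) (k (f (m)) (k (w) (g (h) (h)))))  →  (g (k (f (m)) (k (w) (h))) (k (f (m)) (k (w) (g (h) (h)))))
2. (g (k (f (m)) (k (w) (h))) (k (f (m)) (k (w) (g (h) (h)))))  →  (g (k (f (m)) (k (w) (h))) (k (f (m)) (k (w) (h))))
normal form: (g (k (f (m)) (k (w) (h))) (k (f (m)) (k (w) (h))))


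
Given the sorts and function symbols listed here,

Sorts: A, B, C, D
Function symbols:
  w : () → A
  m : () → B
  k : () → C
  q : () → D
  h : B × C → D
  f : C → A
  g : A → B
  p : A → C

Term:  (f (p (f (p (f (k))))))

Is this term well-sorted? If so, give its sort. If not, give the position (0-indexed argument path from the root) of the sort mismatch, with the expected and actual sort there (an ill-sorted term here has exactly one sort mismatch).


well-sorted; sort = A

          (k) : C
        (f (k)) : A
      (p (f (k))) : C
    (f (p (f (k)))) : A
  (p (f (p (f (k))))) : C
(f (p (f (p (f (k)))))) : A


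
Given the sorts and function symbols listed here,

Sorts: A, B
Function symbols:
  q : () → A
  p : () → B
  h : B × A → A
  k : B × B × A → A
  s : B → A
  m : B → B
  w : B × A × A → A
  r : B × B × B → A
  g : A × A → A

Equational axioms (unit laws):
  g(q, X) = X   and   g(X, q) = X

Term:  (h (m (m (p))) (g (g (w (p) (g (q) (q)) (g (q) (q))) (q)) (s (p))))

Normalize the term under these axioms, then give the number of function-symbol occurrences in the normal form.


size = 11

1. (h (m (m (p))) (g (g (w (p) (g (q) (q)) (g (q) (q))) (q)) (s (p))))  →  (h (m (m (p))) (g (w (p) (g (q) (q)) (g (q) (q))) (s (p))))
2. (h (m (m (p))) (g (w (p) (g (q) (q)) (g (q) (q))) (s (p))))  →  (h (m (m (p))) (g (w (p) (q) (g (q) (q))) (s (p))))
3. (h (m (m (p))) (g (w (p) (q) (g (q) (q))) (s (p))))  →  (h (m (m (p))) (g (w (p) (q) (q)) (s (p))))
normal form: (h (m (m (p))) (g (w (p) (q) (q)) (s (p))))


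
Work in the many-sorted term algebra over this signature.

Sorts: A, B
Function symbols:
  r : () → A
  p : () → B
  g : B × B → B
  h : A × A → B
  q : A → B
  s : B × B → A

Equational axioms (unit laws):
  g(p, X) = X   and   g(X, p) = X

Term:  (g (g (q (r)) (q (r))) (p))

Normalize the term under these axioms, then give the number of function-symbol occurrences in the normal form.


1. (g (g (q (r)) (q (r))) (p))  →  (g (q (r)) (q (r)))
normal form: (g (q (r)) (q (r)))

size = 5


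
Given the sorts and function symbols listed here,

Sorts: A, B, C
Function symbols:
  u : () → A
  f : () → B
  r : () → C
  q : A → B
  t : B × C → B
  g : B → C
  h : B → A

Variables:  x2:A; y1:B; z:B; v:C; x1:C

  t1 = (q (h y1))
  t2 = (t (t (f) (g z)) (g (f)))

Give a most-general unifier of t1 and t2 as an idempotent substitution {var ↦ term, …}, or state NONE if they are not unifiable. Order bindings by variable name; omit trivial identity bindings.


NONE (not unifiable)

head clash or occurs-check failure — not unifiable


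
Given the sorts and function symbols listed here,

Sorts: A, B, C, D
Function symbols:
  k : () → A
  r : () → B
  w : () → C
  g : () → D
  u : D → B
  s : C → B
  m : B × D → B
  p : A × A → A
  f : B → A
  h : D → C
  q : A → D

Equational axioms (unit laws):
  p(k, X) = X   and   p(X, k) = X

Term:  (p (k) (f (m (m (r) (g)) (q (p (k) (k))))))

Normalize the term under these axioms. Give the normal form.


normal form = (f (m (m (r) (g)) (q (k))))

1. (p (k) (f (m (m (r) (g)) (q (p (k) (k))))))  →  (f (m (m (r) (g)) (q (p (k) (k)))))
2. (f (m (m (r) (g)) (q (p (k) (k)))))  →  (f (m (m (r) (g)) (q (k))))


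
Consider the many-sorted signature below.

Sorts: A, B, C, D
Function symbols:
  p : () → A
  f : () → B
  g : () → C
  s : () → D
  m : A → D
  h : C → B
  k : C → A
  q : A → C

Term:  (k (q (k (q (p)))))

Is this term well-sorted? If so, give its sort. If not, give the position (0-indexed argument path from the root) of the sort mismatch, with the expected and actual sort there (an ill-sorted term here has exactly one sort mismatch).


well-sorted; sort = A

        (p) : A
      (q (p)) : C
    (k (q (p))) : A
  (q (k (q (p)))) : C
(k (q (k (q (p))))) : A


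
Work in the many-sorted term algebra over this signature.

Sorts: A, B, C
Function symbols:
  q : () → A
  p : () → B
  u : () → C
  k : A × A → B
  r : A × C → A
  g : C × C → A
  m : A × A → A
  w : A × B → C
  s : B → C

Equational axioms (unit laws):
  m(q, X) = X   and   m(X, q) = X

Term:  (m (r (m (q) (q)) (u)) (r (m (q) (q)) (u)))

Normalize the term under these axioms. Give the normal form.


1. (m (r (m (q) (q)) (u)) (r (m (q) (q)) (u)))  →  (m (r (q) (u)) (r (m (q) (q)) (u)))
2. (m (r (q) (u)) (r (m (q) (q)) (u)))  →  (m (r (q) (u)) (r (q) (u)))

normal form = (m (r (q) (u)) (r (q) (u)))


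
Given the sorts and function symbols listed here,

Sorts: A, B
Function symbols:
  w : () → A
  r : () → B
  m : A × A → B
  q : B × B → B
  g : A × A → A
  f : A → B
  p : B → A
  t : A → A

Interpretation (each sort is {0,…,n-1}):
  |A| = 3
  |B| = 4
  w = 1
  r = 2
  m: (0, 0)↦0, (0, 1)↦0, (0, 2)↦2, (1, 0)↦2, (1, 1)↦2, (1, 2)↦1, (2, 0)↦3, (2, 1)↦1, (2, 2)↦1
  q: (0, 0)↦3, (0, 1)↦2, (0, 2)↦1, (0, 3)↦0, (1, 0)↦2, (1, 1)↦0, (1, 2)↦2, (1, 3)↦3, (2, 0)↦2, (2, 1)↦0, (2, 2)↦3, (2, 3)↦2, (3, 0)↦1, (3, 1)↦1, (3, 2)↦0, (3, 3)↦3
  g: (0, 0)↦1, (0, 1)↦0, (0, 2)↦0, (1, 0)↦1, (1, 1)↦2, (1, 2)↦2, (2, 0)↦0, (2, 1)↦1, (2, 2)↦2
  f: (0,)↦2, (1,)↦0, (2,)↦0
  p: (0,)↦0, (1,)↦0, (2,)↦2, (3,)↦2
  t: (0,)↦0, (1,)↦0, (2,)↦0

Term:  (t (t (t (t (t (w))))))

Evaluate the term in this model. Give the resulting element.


value = 0

  w = 1
  (t (w)) = t(1,) = 0
  (t (t (w))) = t(0,) = 0
  (t (t (t (w)))) = t(0,) = 0
  (t (t (t (t (w))))) = t(0,) = 0
  (t (t (t (t (t (w)))))) = t(0,) = 0


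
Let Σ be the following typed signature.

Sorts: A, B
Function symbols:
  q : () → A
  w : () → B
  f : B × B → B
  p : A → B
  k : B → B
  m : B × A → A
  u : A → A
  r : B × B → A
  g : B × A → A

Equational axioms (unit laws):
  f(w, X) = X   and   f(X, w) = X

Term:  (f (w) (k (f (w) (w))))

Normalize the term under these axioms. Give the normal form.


normal form = (k (w))

1. (f (w) (k (f (w) (w))))  →  (k (f (w) (w)))
2. (k (f (w) (w)))  →  (k (w))


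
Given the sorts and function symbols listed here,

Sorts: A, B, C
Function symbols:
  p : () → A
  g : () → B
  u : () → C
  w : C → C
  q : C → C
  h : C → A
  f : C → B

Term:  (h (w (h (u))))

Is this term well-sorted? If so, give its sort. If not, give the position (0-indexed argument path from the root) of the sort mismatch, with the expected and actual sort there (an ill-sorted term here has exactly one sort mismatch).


ill-sorted at position [0, 0]: expected C, got A

      (u) : C
    (h (u)) : A
  (w (h (u))) : ✗ arg 0 at [0, 0] has sort A, expected C


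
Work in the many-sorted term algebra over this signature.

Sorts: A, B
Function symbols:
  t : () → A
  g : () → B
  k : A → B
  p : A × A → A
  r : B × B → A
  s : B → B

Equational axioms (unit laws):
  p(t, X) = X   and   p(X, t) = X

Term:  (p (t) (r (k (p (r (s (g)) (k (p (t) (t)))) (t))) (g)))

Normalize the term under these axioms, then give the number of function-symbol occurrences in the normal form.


size = 8

1. (p (t) (r (k (p (r (s (g)) (k (p (t) (t)))) (t))) (g)))  →  (r (k (p (r (s (g)) (k (p (t) (t)))) (t))) (g))
2. (r (k (p (r (s (g)) (k (p (t) (t)))) (t))) (g))  →  (r (k (r (s (g)) (k (p (t) (t))))) (g))
3. (r (k (r (s (g)) (k (p (t) (t))))) (g))  →  (r (k (r (s (g)) (k (t)))) (g))
normal form: (r (k (r (s (g)) (k (t)))) (g))


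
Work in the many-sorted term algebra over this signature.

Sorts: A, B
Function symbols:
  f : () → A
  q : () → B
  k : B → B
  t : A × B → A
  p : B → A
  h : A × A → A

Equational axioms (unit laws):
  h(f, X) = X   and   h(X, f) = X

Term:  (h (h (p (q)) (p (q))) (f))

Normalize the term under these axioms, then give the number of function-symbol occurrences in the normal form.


1. (h (h (p (q)) (p (q))) (f))  →  (h (p (q)) (p (q)))
normal form: (h (p (q)) (p (q)))

size = 5


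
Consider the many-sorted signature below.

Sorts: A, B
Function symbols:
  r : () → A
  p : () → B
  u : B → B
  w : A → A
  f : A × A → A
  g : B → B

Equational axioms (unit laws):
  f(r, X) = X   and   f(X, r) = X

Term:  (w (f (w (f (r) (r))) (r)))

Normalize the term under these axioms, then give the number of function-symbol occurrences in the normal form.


size = 3

1. (w (f (w (f (r) (r))) (r)))  →  (w (w (f (r) (r))))
2. (w (w (f (r) (r))))  →  (w (w (r)))
normal form: (w (w (r)))


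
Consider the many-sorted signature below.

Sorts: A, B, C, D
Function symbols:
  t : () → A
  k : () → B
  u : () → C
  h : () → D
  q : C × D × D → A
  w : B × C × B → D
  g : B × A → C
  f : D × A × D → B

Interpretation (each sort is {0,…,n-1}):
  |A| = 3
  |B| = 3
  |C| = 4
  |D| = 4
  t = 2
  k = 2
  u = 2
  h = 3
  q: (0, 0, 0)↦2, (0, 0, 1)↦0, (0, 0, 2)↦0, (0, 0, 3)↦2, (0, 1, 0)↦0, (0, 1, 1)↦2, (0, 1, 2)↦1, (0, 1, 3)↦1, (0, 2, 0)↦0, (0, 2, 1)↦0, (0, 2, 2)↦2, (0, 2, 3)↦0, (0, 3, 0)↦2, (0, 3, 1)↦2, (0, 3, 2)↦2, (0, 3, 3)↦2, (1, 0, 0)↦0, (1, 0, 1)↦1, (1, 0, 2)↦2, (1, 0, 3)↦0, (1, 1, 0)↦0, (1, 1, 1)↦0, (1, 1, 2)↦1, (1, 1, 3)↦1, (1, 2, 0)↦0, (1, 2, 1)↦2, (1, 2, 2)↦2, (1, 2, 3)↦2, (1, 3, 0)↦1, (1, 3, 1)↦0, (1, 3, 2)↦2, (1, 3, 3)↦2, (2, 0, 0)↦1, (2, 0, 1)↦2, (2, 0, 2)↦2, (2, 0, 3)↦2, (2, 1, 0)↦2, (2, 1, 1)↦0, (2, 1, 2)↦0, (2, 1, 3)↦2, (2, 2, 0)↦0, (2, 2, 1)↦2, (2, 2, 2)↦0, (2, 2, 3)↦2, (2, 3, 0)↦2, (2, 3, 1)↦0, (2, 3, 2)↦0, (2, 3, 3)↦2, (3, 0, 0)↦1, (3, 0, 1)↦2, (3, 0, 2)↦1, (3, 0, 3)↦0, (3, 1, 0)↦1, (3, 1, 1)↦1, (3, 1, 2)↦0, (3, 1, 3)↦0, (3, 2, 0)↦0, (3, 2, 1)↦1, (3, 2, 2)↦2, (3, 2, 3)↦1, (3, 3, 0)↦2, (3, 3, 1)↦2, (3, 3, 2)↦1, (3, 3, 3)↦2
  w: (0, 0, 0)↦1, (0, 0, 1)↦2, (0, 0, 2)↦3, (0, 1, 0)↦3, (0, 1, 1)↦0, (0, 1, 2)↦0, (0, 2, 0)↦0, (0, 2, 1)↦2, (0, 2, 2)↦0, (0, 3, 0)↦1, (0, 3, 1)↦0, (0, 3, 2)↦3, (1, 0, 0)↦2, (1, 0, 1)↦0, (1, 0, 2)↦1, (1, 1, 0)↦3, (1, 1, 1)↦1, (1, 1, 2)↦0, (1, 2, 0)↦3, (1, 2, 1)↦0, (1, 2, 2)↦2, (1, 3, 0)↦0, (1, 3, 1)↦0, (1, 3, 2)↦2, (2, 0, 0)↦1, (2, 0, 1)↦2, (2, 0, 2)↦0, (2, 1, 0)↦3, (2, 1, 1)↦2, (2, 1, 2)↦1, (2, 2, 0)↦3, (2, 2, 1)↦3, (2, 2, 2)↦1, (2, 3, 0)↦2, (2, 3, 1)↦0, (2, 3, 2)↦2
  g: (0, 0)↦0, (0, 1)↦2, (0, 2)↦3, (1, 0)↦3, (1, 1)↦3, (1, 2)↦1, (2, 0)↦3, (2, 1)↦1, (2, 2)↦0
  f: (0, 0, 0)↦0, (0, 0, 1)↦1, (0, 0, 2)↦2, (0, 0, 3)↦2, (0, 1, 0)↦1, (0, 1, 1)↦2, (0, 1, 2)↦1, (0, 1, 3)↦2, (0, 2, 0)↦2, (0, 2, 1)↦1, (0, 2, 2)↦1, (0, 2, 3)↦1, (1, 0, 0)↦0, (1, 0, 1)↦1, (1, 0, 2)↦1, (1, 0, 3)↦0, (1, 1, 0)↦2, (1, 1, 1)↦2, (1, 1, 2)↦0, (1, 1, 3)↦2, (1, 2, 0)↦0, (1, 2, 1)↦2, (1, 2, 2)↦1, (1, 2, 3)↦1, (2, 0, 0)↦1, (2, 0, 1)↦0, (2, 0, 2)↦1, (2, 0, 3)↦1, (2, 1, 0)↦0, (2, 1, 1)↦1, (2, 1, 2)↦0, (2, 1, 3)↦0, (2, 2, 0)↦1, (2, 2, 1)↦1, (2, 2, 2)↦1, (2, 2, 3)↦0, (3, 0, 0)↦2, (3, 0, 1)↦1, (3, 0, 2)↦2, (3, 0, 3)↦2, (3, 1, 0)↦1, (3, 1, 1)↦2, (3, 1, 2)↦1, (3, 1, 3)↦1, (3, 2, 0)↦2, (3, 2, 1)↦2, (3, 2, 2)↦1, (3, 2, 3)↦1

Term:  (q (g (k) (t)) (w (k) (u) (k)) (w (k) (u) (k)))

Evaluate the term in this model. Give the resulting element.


  k = 2
  t = 2
  (g (k) (t)) = g(2, 2) = 0
  k = 2
  u = 2
  k = 2
  (w (k) (u) (k)) = w(2, 2, 2) = 1
  k = 2
  u = 2
  k = 2
  (w (k) (u) (k)) = w(2, 2, 2) = 1
  (q (g (k) (t)) (w (k) (u) (k)) (w (k) (u) (k))) = q(0, 1, 1) = 2

value = 2
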